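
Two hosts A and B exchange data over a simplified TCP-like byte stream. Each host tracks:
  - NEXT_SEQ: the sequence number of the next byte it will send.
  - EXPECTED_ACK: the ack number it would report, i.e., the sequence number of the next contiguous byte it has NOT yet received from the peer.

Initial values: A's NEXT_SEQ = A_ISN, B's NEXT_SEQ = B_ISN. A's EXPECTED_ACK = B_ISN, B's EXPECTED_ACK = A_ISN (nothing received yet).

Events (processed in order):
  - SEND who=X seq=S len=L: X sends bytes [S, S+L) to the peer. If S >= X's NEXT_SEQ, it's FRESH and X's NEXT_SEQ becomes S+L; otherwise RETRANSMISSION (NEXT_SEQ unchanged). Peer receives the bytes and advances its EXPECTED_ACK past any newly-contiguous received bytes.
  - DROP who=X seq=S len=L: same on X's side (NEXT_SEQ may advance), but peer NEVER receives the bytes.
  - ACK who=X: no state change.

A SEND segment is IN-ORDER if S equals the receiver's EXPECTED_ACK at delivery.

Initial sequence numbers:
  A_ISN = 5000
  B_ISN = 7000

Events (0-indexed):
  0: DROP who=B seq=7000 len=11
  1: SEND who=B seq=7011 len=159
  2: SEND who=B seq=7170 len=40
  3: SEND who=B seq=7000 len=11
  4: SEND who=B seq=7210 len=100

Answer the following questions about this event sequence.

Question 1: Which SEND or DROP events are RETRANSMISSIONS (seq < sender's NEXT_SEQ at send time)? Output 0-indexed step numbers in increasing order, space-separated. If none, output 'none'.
Step 0: DROP seq=7000 -> fresh
Step 1: SEND seq=7011 -> fresh
Step 2: SEND seq=7170 -> fresh
Step 3: SEND seq=7000 -> retransmit
Step 4: SEND seq=7210 -> fresh

Answer: 3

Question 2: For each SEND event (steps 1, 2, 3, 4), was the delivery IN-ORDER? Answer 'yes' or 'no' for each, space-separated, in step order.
Step 1: SEND seq=7011 -> out-of-order
Step 2: SEND seq=7170 -> out-of-order
Step 3: SEND seq=7000 -> in-order
Step 4: SEND seq=7210 -> in-order

Answer: no no yes yes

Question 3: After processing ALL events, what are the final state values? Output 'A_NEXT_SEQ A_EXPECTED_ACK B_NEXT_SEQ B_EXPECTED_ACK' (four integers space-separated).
Answer: 5000 7310 7310 5000

Derivation:
After event 0: A_seq=5000 A_ack=7000 B_seq=7011 B_ack=5000
After event 1: A_seq=5000 A_ack=7000 B_seq=7170 B_ack=5000
After event 2: A_seq=5000 A_ack=7000 B_seq=7210 B_ack=5000
After event 3: A_seq=5000 A_ack=7210 B_seq=7210 B_ack=5000
After event 4: A_seq=5000 A_ack=7310 B_seq=7310 B_ack=5000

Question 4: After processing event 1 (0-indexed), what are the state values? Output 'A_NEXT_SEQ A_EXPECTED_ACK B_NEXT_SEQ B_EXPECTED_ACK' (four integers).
After event 0: A_seq=5000 A_ack=7000 B_seq=7011 B_ack=5000
After event 1: A_seq=5000 A_ack=7000 B_seq=7170 B_ack=5000

5000 7000 7170 5000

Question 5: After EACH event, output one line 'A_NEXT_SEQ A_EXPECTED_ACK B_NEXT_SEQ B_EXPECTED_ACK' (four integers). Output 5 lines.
5000 7000 7011 5000
5000 7000 7170 5000
5000 7000 7210 5000
5000 7210 7210 5000
5000 7310 7310 5000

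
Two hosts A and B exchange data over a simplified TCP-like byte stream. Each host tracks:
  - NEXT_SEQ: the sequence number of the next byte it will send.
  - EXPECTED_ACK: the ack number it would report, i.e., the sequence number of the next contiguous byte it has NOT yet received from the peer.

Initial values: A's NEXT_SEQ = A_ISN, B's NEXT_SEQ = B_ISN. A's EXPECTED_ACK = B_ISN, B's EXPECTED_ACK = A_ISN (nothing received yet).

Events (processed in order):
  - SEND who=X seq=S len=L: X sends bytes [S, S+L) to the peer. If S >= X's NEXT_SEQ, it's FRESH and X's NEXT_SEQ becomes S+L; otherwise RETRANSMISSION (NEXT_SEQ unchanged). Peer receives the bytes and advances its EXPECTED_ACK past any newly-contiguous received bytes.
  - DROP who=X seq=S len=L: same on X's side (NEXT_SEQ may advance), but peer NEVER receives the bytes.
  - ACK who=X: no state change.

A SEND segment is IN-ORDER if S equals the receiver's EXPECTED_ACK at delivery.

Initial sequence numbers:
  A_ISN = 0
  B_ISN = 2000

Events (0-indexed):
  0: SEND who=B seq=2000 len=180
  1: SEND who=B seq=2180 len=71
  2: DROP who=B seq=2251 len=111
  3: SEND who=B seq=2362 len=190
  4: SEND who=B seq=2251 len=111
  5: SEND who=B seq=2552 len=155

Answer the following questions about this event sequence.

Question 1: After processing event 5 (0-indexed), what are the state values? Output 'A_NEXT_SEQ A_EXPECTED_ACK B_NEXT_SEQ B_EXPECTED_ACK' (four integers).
After event 0: A_seq=0 A_ack=2180 B_seq=2180 B_ack=0
After event 1: A_seq=0 A_ack=2251 B_seq=2251 B_ack=0
After event 2: A_seq=0 A_ack=2251 B_seq=2362 B_ack=0
After event 3: A_seq=0 A_ack=2251 B_seq=2552 B_ack=0
After event 4: A_seq=0 A_ack=2552 B_seq=2552 B_ack=0
After event 5: A_seq=0 A_ack=2707 B_seq=2707 B_ack=0

0 2707 2707 0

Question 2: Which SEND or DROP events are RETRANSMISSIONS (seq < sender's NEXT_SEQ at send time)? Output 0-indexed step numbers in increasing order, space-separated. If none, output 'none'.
Step 0: SEND seq=2000 -> fresh
Step 1: SEND seq=2180 -> fresh
Step 2: DROP seq=2251 -> fresh
Step 3: SEND seq=2362 -> fresh
Step 4: SEND seq=2251 -> retransmit
Step 5: SEND seq=2552 -> fresh

Answer: 4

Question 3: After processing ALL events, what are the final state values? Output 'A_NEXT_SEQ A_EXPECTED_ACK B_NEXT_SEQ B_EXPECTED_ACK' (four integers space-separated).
After event 0: A_seq=0 A_ack=2180 B_seq=2180 B_ack=0
After event 1: A_seq=0 A_ack=2251 B_seq=2251 B_ack=0
After event 2: A_seq=0 A_ack=2251 B_seq=2362 B_ack=0
After event 3: A_seq=0 A_ack=2251 B_seq=2552 B_ack=0
After event 4: A_seq=0 A_ack=2552 B_seq=2552 B_ack=0
After event 5: A_seq=0 A_ack=2707 B_seq=2707 B_ack=0

Answer: 0 2707 2707 0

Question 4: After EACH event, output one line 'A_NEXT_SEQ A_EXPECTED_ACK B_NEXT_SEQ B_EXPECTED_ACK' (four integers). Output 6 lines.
0 2180 2180 0
0 2251 2251 0
0 2251 2362 0
0 2251 2552 0
0 2552 2552 0
0 2707 2707 0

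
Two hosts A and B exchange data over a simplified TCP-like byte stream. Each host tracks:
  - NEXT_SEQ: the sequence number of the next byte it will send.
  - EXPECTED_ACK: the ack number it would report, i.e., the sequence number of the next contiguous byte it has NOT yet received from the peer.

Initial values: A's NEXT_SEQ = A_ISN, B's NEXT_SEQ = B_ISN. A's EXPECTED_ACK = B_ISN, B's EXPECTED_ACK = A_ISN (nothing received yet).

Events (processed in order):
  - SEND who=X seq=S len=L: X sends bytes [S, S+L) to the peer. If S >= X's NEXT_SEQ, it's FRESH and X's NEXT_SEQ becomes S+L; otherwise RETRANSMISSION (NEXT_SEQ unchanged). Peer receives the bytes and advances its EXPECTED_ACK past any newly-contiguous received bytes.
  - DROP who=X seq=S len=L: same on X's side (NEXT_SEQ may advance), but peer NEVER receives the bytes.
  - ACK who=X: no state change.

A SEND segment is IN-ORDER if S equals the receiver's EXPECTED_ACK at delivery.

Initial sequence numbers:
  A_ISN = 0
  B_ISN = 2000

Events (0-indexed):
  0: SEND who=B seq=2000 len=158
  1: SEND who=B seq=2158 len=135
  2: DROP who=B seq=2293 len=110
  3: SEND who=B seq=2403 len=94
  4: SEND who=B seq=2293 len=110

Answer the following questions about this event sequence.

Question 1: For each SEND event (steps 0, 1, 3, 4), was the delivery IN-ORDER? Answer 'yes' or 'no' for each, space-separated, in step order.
Answer: yes yes no yes

Derivation:
Step 0: SEND seq=2000 -> in-order
Step 1: SEND seq=2158 -> in-order
Step 3: SEND seq=2403 -> out-of-order
Step 4: SEND seq=2293 -> in-order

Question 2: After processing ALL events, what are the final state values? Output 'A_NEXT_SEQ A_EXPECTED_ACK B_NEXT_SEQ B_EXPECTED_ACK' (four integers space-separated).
Answer: 0 2497 2497 0

Derivation:
After event 0: A_seq=0 A_ack=2158 B_seq=2158 B_ack=0
After event 1: A_seq=0 A_ack=2293 B_seq=2293 B_ack=0
After event 2: A_seq=0 A_ack=2293 B_seq=2403 B_ack=0
After event 3: A_seq=0 A_ack=2293 B_seq=2497 B_ack=0
After event 4: A_seq=0 A_ack=2497 B_seq=2497 B_ack=0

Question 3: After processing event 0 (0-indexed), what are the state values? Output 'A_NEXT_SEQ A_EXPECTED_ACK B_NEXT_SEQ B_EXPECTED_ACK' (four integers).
After event 0: A_seq=0 A_ack=2158 B_seq=2158 B_ack=0

0 2158 2158 0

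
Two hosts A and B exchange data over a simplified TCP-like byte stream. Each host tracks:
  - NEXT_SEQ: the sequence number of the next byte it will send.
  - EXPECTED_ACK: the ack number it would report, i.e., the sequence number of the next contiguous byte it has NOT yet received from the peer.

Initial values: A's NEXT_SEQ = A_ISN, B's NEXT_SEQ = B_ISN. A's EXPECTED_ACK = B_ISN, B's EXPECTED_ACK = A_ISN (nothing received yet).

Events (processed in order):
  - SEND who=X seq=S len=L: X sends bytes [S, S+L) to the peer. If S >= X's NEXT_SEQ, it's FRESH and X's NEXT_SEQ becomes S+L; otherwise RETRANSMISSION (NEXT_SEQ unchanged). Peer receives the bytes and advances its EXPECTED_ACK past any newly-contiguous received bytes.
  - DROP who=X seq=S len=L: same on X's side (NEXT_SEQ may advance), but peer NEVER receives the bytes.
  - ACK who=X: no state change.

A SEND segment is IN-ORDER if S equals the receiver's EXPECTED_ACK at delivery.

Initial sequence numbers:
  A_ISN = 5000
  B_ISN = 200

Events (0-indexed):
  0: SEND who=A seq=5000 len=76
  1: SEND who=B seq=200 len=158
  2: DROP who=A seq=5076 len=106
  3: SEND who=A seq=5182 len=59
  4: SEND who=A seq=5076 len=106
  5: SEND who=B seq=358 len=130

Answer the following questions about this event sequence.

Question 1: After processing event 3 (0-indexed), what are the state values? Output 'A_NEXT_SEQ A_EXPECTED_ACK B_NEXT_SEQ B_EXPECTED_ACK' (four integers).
After event 0: A_seq=5076 A_ack=200 B_seq=200 B_ack=5076
After event 1: A_seq=5076 A_ack=358 B_seq=358 B_ack=5076
After event 2: A_seq=5182 A_ack=358 B_seq=358 B_ack=5076
After event 3: A_seq=5241 A_ack=358 B_seq=358 B_ack=5076

5241 358 358 5076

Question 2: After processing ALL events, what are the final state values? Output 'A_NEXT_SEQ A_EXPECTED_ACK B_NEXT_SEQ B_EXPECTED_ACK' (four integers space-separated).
Answer: 5241 488 488 5241

Derivation:
After event 0: A_seq=5076 A_ack=200 B_seq=200 B_ack=5076
After event 1: A_seq=5076 A_ack=358 B_seq=358 B_ack=5076
After event 2: A_seq=5182 A_ack=358 B_seq=358 B_ack=5076
After event 3: A_seq=5241 A_ack=358 B_seq=358 B_ack=5076
After event 4: A_seq=5241 A_ack=358 B_seq=358 B_ack=5241
After event 5: A_seq=5241 A_ack=488 B_seq=488 B_ack=5241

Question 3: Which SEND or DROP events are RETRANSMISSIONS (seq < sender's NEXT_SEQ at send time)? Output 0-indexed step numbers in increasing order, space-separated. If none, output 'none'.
Answer: 4

Derivation:
Step 0: SEND seq=5000 -> fresh
Step 1: SEND seq=200 -> fresh
Step 2: DROP seq=5076 -> fresh
Step 3: SEND seq=5182 -> fresh
Step 4: SEND seq=5076 -> retransmit
Step 5: SEND seq=358 -> fresh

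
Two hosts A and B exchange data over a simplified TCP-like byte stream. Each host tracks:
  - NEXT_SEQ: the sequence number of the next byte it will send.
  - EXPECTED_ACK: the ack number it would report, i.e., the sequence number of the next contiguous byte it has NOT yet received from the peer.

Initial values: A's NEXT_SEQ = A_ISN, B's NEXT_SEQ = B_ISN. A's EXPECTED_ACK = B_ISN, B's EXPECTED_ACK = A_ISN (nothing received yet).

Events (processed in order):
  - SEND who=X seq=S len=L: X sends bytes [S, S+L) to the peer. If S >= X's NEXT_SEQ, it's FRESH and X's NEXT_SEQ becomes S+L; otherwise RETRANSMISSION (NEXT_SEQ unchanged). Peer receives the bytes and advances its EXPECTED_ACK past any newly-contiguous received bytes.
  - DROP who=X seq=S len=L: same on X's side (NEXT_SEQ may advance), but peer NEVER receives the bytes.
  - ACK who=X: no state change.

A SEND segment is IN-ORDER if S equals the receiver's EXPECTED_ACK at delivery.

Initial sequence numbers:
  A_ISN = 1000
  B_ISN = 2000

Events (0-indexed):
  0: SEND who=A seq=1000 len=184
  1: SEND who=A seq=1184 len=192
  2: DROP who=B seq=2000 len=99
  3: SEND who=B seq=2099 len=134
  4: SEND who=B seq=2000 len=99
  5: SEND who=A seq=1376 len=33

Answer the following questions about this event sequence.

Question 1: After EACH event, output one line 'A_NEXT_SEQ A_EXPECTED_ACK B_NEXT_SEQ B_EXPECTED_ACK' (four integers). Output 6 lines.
1184 2000 2000 1184
1376 2000 2000 1376
1376 2000 2099 1376
1376 2000 2233 1376
1376 2233 2233 1376
1409 2233 2233 1409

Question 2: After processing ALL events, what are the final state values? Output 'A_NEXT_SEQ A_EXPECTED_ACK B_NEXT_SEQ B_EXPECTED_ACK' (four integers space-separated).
Answer: 1409 2233 2233 1409

Derivation:
After event 0: A_seq=1184 A_ack=2000 B_seq=2000 B_ack=1184
After event 1: A_seq=1376 A_ack=2000 B_seq=2000 B_ack=1376
After event 2: A_seq=1376 A_ack=2000 B_seq=2099 B_ack=1376
After event 3: A_seq=1376 A_ack=2000 B_seq=2233 B_ack=1376
After event 4: A_seq=1376 A_ack=2233 B_seq=2233 B_ack=1376
After event 5: A_seq=1409 A_ack=2233 B_seq=2233 B_ack=1409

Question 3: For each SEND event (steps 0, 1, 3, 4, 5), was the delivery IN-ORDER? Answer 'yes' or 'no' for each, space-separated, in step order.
Answer: yes yes no yes yes

Derivation:
Step 0: SEND seq=1000 -> in-order
Step 1: SEND seq=1184 -> in-order
Step 3: SEND seq=2099 -> out-of-order
Step 4: SEND seq=2000 -> in-order
Step 5: SEND seq=1376 -> in-order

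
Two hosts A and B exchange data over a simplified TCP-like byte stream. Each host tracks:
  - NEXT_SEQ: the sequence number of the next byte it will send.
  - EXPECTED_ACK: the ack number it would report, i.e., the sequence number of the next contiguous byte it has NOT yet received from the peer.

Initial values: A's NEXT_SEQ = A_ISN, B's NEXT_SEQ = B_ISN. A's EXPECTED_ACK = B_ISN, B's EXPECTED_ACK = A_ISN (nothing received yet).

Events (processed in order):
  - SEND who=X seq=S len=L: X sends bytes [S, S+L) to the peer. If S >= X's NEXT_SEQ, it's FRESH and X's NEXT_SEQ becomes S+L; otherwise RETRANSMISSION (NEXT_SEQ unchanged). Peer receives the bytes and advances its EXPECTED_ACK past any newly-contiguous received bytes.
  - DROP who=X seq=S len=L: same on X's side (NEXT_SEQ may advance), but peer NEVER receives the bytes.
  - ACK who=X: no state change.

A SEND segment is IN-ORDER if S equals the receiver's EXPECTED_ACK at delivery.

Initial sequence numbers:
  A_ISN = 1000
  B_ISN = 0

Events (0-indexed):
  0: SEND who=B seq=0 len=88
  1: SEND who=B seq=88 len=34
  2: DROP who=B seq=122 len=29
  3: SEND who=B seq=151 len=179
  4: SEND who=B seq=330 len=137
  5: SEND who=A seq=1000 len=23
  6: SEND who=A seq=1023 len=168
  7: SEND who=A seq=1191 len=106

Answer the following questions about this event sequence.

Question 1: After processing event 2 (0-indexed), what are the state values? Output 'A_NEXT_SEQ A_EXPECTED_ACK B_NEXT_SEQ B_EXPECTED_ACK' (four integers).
After event 0: A_seq=1000 A_ack=88 B_seq=88 B_ack=1000
After event 1: A_seq=1000 A_ack=122 B_seq=122 B_ack=1000
After event 2: A_seq=1000 A_ack=122 B_seq=151 B_ack=1000

1000 122 151 1000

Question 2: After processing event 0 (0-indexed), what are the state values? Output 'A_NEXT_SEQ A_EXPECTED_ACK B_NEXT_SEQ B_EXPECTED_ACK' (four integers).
After event 0: A_seq=1000 A_ack=88 B_seq=88 B_ack=1000

1000 88 88 1000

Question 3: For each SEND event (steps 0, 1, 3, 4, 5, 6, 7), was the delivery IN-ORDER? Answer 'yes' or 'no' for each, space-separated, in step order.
Answer: yes yes no no yes yes yes

Derivation:
Step 0: SEND seq=0 -> in-order
Step 1: SEND seq=88 -> in-order
Step 3: SEND seq=151 -> out-of-order
Step 4: SEND seq=330 -> out-of-order
Step 5: SEND seq=1000 -> in-order
Step 6: SEND seq=1023 -> in-order
Step 7: SEND seq=1191 -> in-order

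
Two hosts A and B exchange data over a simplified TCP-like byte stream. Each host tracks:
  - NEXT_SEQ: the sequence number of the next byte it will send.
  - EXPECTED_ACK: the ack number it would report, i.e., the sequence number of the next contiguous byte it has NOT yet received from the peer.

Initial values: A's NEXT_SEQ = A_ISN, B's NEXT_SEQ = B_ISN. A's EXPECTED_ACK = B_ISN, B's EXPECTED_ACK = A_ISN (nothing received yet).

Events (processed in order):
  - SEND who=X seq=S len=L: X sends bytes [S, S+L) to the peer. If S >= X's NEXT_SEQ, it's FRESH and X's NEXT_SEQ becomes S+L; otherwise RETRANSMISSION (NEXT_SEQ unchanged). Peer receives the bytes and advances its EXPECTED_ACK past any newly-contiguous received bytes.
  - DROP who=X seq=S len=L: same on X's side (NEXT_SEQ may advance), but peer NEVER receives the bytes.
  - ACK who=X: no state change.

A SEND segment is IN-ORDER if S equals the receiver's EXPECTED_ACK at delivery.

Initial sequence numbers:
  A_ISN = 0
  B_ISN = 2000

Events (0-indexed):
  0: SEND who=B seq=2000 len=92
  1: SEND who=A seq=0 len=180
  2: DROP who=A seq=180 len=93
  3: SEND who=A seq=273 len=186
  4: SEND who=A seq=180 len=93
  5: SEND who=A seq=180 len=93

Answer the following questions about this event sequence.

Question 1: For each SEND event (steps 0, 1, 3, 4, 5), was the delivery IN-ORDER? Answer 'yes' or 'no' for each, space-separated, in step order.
Step 0: SEND seq=2000 -> in-order
Step 1: SEND seq=0 -> in-order
Step 3: SEND seq=273 -> out-of-order
Step 4: SEND seq=180 -> in-order
Step 5: SEND seq=180 -> out-of-order

Answer: yes yes no yes no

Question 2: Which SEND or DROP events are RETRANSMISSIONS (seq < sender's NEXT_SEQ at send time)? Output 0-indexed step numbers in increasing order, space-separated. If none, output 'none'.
Step 0: SEND seq=2000 -> fresh
Step 1: SEND seq=0 -> fresh
Step 2: DROP seq=180 -> fresh
Step 3: SEND seq=273 -> fresh
Step 4: SEND seq=180 -> retransmit
Step 5: SEND seq=180 -> retransmit

Answer: 4 5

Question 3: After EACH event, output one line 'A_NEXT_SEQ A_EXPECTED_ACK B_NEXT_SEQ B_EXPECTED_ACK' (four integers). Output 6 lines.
0 2092 2092 0
180 2092 2092 180
273 2092 2092 180
459 2092 2092 180
459 2092 2092 459
459 2092 2092 459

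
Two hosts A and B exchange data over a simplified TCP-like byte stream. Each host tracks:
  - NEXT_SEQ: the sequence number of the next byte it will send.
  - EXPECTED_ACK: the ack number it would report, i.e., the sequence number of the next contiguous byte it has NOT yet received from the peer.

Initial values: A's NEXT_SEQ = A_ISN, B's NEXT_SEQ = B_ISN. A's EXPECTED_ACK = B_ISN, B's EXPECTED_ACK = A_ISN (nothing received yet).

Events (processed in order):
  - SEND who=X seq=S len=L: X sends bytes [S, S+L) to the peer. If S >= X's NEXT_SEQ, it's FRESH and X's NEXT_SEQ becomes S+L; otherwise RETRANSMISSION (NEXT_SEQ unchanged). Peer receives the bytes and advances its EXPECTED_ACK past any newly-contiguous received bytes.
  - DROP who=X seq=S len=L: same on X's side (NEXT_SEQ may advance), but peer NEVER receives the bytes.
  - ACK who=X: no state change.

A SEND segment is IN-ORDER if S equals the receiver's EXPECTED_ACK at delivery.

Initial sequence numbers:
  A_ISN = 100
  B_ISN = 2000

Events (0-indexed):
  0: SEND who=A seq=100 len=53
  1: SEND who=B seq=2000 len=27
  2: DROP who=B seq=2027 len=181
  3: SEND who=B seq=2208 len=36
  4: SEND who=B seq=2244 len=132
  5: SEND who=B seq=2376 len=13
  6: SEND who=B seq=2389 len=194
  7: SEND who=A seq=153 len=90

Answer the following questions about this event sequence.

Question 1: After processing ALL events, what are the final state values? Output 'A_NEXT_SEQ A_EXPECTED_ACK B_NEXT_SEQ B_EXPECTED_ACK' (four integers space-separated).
Answer: 243 2027 2583 243

Derivation:
After event 0: A_seq=153 A_ack=2000 B_seq=2000 B_ack=153
After event 1: A_seq=153 A_ack=2027 B_seq=2027 B_ack=153
After event 2: A_seq=153 A_ack=2027 B_seq=2208 B_ack=153
After event 3: A_seq=153 A_ack=2027 B_seq=2244 B_ack=153
After event 4: A_seq=153 A_ack=2027 B_seq=2376 B_ack=153
After event 5: A_seq=153 A_ack=2027 B_seq=2389 B_ack=153
After event 6: A_seq=153 A_ack=2027 B_seq=2583 B_ack=153
After event 7: A_seq=243 A_ack=2027 B_seq=2583 B_ack=243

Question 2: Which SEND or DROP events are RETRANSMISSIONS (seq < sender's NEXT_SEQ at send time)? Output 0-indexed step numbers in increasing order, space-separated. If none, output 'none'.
Step 0: SEND seq=100 -> fresh
Step 1: SEND seq=2000 -> fresh
Step 2: DROP seq=2027 -> fresh
Step 3: SEND seq=2208 -> fresh
Step 4: SEND seq=2244 -> fresh
Step 5: SEND seq=2376 -> fresh
Step 6: SEND seq=2389 -> fresh
Step 7: SEND seq=153 -> fresh

Answer: none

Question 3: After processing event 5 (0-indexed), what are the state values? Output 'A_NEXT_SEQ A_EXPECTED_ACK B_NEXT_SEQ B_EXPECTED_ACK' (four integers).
After event 0: A_seq=153 A_ack=2000 B_seq=2000 B_ack=153
After event 1: A_seq=153 A_ack=2027 B_seq=2027 B_ack=153
After event 2: A_seq=153 A_ack=2027 B_seq=2208 B_ack=153
After event 3: A_seq=153 A_ack=2027 B_seq=2244 B_ack=153
After event 4: A_seq=153 A_ack=2027 B_seq=2376 B_ack=153
After event 5: A_seq=153 A_ack=2027 B_seq=2389 B_ack=153

153 2027 2389 153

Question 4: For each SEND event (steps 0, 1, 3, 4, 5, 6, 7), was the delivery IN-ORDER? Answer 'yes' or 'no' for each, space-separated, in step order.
Step 0: SEND seq=100 -> in-order
Step 1: SEND seq=2000 -> in-order
Step 3: SEND seq=2208 -> out-of-order
Step 4: SEND seq=2244 -> out-of-order
Step 5: SEND seq=2376 -> out-of-order
Step 6: SEND seq=2389 -> out-of-order
Step 7: SEND seq=153 -> in-order

Answer: yes yes no no no no yes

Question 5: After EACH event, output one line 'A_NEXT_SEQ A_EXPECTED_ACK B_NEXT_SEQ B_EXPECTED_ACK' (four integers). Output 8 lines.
153 2000 2000 153
153 2027 2027 153
153 2027 2208 153
153 2027 2244 153
153 2027 2376 153
153 2027 2389 153
153 2027 2583 153
243 2027 2583 243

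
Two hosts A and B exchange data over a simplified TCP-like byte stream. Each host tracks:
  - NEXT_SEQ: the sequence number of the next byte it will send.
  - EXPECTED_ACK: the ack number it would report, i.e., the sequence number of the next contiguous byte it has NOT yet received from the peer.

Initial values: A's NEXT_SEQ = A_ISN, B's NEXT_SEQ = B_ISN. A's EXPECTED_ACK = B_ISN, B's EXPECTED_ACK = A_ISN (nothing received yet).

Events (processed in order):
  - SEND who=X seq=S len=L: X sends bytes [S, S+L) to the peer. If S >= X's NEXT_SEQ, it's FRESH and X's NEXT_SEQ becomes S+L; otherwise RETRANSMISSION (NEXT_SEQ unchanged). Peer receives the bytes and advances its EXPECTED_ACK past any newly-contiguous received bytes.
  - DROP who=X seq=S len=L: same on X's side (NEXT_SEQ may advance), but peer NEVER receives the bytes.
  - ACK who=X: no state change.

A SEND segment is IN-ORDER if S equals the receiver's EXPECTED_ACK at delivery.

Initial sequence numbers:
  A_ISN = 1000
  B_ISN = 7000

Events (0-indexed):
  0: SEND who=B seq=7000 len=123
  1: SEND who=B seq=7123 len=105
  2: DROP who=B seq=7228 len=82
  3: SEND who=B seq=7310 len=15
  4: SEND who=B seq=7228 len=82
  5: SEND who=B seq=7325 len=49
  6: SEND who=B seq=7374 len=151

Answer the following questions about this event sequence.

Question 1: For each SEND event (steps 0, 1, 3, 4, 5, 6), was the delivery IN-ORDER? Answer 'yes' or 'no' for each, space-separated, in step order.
Step 0: SEND seq=7000 -> in-order
Step 1: SEND seq=7123 -> in-order
Step 3: SEND seq=7310 -> out-of-order
Step 4: SEND seq=7228 -> in-order
Step 5: SEND seq=7325 -> in-order
Step 6: SEND seq=7374 -> in-order

Answer: yes yes no yes yes yes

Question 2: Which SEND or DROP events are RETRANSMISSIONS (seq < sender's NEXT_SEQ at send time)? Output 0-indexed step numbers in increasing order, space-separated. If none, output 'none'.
Answer: 4

Derivation:
Step 0: SEND seq=7000 -> fresh
Step 1: SEND seq=7123 -> fresh
Step 2: DROP seq=7228 -> fresh
Step 3: SEND seq=7310 -> fresh
Step 4: SEND seq=7228 -> retransmit
Step 5: SEND seq=7325 -> fresh
Step 6: SEND seq=7374 -> fresh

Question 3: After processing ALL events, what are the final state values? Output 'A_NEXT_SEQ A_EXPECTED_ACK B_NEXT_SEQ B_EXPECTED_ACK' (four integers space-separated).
After event 0: A_seq=1000 A_ack=7123 B_seq=7123 B_ack=1000
After event 1: A_seq=1000 A_ack=7228 B_seq=7228 B_ack=1000
After event 2: A_seq=1000 A_ack=7228 B_seq=7310 B_ack=1000
After event 3: A_seq=1000 A_ack=7228 B_seq=7325 B_ack=1000
After event 4: A_seq=1000 A_ack=7325 B_seq=7325 B_ack=1000
After event 5: A_seq=1000 A_ack=7374 B_seq=7374 B_ack=1000
After event 6: A_seq=1000 A_ack=7525 B_seq=7525 B_ack=1000

Answer: 1000 7525 7525 1000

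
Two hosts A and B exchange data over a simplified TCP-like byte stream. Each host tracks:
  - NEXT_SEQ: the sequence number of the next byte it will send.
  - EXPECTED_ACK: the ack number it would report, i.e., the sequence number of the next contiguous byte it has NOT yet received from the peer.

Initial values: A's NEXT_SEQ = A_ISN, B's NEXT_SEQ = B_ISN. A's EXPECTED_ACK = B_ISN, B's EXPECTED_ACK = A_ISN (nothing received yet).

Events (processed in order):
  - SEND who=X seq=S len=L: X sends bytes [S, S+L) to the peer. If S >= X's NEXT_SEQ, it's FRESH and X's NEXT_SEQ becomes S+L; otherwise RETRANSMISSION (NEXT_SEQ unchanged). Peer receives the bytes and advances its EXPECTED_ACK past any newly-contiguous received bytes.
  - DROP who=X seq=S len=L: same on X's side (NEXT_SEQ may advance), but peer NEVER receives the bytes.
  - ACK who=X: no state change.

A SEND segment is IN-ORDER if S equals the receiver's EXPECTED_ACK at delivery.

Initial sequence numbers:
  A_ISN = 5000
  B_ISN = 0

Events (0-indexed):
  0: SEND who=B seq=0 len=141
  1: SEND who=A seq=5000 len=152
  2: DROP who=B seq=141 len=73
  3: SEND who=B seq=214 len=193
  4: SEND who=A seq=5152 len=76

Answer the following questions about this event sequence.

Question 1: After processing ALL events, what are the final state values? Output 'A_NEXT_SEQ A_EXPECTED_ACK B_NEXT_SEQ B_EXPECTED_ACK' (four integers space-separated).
After event 0: A_seq=5000 A_ack=141 B_seq=141 B_ack=5000
After event 1: A_seq=5152 A_ack=141 B_seq=141 B_ack=5152
After event 2: A_seq=5152 A_ack=141 B_seq=214 B_ack=5152
After event 3: A_seq=5152 A_ack=141 B_seq=407 B_ack=5152
After event 4: A_seq=5228 A_ack=141 B_seq=407 B_ack=5228

Answer: 5228 141 407 5228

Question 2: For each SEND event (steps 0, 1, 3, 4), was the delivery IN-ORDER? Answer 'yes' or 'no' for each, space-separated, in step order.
Step 0: SEND seq=0 -> in-order
Step 1: SEND seq=5000 -> in-order
Step 3: SEND seq=214 -> out-of-order
Step 4: SEND seq=5152 -> in-order

Answer: yes yes no yes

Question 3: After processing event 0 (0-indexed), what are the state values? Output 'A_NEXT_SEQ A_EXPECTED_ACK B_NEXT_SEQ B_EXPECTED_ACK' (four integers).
After event 0: A_seq=5000 A_ack=141 B_seq=141 B_ack=5000

5000 141 141 5000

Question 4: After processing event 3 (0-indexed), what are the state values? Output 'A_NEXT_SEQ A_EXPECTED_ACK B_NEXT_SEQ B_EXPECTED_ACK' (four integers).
After event 0: A_seq=5000 A_ack=141 B_seq=141 B_ack=5000
After event 1: A_seq=5152 A_ack=141 B_seq=141 B_ack=5152
After event 2: A_seq=5152 A_ack=141 B_seq=214 B_ack=5152
After event 3: A_seq=5152 A_ack=141 B_seq=407 B_ack=5152

5152 141 407 5152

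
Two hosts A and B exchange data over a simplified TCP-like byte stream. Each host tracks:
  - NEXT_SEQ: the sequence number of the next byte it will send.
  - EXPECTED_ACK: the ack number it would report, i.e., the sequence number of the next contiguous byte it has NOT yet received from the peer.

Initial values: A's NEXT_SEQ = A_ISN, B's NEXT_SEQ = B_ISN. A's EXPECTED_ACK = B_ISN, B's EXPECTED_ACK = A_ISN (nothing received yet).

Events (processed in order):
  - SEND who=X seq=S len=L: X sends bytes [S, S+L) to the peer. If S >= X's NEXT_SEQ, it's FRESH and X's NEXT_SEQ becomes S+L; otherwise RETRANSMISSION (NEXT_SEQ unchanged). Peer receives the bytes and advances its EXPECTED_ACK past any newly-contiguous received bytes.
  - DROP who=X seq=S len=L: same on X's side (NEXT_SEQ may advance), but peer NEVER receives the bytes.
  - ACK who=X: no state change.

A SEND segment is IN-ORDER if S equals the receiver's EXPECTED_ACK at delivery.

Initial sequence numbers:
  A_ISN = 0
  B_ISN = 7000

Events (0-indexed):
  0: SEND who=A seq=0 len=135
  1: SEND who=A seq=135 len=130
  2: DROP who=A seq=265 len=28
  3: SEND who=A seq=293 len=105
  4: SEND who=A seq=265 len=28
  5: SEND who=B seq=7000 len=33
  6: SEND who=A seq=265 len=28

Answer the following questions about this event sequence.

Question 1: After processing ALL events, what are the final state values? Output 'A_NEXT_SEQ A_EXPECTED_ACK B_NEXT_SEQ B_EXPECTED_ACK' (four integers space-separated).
Answer: 398 7033 7033 398

Derivation:
After event 0: A_seq=135 A_ack=7000 B_seq=7000 B_ack=135
After event 1: A_seq=265 A_ack=7000 B_seq=7000 B_ack=265
After event 2: A_seq=293 A_ack=7000 B_seq=7000 B_ack=265
After event 3: A_seq=398 A_ack=7000 B_seq=7000 B_ack=265
After event 4: A_seq=398 A_ack=7000 B_seq=7000 B_ack=398
After event 5: A_seq=398 A_ack=7033 B_seq=7033 B_ack=398
After event 6: A_seq=398 A_ack=7033 B_seq=7033 B_ack=398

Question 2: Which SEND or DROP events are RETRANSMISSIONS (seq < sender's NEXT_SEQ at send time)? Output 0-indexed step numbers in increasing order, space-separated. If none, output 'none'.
Step 0: SEND seq=0 -> fresh
Step 1: SEND seq=135 -> fresh
Step 2: DROP seq=265 -> fresh
Step 3: SEND seq=293 -> fresh
Step 4: SEND seq=265 -> retransmit
Step 5: SEND seq=7000 -> fresh
Step 6: SEND seq=265 -> retransmit

Answer: 4 6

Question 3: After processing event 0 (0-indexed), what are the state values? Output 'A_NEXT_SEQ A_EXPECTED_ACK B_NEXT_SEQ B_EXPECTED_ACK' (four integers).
After event 0: A_seq=135 A_ack=7000 B_seq=7000 B_ack=135

135 7000 7000 135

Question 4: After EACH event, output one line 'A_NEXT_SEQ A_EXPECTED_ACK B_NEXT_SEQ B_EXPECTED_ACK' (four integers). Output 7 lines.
135 7000 7000 135
265 7000 7000 265
293 7000 7000 265
398 7000 7000 265
398 7000 7000 398
398 7033 7033 398
398 7033 7033 398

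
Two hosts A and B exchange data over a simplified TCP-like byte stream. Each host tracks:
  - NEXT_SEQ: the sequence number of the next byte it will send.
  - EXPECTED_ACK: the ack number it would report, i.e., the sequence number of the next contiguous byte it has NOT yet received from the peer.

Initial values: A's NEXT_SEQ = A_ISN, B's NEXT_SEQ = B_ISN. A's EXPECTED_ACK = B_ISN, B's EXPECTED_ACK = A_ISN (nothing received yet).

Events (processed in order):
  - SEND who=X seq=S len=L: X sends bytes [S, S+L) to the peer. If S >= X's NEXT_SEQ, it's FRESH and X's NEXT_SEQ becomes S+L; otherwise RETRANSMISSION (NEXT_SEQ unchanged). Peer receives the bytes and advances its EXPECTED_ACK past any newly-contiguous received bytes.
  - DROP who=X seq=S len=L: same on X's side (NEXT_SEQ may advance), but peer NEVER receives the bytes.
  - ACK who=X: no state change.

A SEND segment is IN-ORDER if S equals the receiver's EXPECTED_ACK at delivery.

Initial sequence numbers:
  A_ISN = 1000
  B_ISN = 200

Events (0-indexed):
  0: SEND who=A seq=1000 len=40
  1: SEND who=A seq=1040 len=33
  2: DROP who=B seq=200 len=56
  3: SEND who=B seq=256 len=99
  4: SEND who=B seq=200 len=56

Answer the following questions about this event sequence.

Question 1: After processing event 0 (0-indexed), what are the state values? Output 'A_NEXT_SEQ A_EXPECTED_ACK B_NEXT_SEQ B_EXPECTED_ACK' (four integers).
After event 0: A_seq=1040 A_ack=200 B_seq=200 B_ack=1040

1040 200 200 1040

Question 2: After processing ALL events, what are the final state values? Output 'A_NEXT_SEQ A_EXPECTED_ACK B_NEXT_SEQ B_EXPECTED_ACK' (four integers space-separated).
Answer: 1073 355 355 1073

Derivation:
After event 0: A_seq=1040 A_ack=200 B_seq=200 B_ack=1040
After event 1: A_seq=1073 A_ack=200 B_seq=200 B_ack=1073
After event 2: A_seq=1073 A_ack=200 B_seq=256 B_ack=1073
After event 3: A_seq=1073 A_ack=200 B_seq=355 B_ack=1073
After event 4: A_seq=1073 A_ack=355 B_seq=355 B_ack=1073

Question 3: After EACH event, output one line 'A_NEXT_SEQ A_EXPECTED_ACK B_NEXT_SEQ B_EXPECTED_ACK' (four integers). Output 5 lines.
1040 200 200 1040
1073 200 200 1073
1073 200 256 1073
1073 200 355 1073
1073 355 355 1073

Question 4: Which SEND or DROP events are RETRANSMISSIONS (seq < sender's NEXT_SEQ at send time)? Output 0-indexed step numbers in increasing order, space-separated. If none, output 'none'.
Answer: 4

Derivation:
Step 0: SEND seq=1000 -> fresh
Step 1: SEND seq=1040 -> fresh
Step 2: DROP seq=200 -> fresh
Step 3: SEND seq=256 -> fresh
Step 4: SEND seq=200 -> retransmit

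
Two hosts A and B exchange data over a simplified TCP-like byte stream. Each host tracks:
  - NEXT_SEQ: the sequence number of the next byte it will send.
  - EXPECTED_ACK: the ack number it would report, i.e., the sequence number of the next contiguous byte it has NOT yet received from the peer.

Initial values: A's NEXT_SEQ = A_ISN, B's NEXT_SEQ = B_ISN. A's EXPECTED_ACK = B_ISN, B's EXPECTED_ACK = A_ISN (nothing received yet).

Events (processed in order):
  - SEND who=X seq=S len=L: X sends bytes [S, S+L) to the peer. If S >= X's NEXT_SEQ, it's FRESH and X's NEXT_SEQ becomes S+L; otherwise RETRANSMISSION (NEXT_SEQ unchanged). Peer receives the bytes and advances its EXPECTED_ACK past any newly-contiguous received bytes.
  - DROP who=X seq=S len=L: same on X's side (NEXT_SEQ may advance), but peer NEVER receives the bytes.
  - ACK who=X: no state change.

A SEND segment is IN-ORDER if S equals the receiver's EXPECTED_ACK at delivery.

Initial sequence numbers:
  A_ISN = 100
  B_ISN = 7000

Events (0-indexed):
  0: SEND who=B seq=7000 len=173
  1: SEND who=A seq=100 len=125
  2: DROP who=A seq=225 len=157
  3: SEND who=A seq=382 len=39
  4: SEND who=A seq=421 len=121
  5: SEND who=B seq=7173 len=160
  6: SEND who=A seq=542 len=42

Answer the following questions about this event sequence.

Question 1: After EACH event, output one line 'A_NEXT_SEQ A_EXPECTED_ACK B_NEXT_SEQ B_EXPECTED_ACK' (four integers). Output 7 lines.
100 7173 7173 100
225 7173 7173 225
382 7173 7173 225
421 7173 7173 225
542 7173 7173 225
542 7333 7333 225
584 7333 7333 225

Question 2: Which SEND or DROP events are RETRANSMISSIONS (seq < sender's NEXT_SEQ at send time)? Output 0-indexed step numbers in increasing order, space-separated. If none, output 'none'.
Step 0: SEND seq=7000 -> fresh
Step 1: SEND seq=100 -> fresh
Step 2: DROP seq=225 -> fresh
Step 3: SEND seq=382 -> fresh
Step 4: SEND seq=421 -> fresh
Step 5: SEND seq=7173 -> fresh
Step 6: SEND seq=542 -> fresh

Answer: none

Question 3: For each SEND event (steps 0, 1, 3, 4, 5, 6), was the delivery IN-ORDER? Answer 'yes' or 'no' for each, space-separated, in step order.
Answer: yes yes no no yes no

Derivation:
Step 0: SEND seq=7000 -> in-order
Step 1: SEND seq=100 -> in-order
Step 3: SEND seq=382 -> out-of-order
Step 4: SEND seq=421 -> out-of-order
Step 5: SEND seq=7173 -> in-order
Step 6: SEND seq=542 -> out-of-order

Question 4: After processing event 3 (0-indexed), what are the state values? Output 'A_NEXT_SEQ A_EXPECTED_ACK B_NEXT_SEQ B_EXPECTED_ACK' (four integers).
After event 0: A_seq=100 A_ack=7173 B_seq=7173 B_ack=100
After event 1: A_seq=225 A_ack=7173 B_seq=7173 B_ack=225
After event 2: A_seq=382 A_ack=7173 B_seq=7173 B_ack=225
After event 3: A_seq=421 A_ack=7173 B_seq=7173 B_ack=225

421 7173 7173 225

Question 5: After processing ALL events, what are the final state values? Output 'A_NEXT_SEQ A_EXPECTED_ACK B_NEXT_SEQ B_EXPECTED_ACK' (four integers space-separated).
After event 0: A_seq=100 A_ack=7173 B_seq=7173 B_ack=100
After event 1: A_seq=225 A_ack=7173 B_seq=7173 B_ack=225
After event 2: A_seq=382 A_ack=7173 B_seq=7173 B_ack=225
After event 3: A_seq=421 A_ack=7173 B_seq=7173 B_ack=225
After event 4: A_seq=542 A_ack=7173 B_seq=7173 B_ack=225
After event 5: A_seq=542 A_ack=7333 B_seq=7333 B_ack=225
After event 6: A_seq=584 A_ack=7333 B_seq=7333 B_ack=225

Answer: 584 7333 7333 225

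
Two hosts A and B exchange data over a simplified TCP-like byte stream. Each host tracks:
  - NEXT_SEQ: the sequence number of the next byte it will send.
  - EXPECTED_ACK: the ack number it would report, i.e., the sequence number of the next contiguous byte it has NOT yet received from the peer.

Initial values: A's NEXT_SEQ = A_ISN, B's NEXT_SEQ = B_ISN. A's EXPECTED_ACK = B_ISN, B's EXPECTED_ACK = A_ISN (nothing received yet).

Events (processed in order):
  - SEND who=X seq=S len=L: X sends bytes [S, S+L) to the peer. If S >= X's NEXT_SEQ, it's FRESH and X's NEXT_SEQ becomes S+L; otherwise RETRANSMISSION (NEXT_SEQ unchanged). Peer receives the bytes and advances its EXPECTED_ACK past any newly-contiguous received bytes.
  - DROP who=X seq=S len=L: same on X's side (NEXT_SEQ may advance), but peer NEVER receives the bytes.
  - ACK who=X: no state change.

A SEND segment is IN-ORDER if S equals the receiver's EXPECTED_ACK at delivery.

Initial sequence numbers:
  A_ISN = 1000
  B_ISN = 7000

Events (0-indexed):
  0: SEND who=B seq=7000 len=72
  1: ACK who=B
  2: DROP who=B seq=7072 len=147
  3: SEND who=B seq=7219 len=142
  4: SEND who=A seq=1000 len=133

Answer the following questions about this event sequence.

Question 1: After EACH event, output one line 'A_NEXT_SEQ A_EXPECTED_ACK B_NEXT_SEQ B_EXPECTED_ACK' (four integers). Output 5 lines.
1000 7072 7072 1000
1000 7072 7072 1000
1000 7072 7219 1000
1000 7072 7361 1000
1133 7072 7361 1133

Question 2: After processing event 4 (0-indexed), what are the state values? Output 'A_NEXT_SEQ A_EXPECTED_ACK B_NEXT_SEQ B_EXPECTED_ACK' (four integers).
After event 0: A_seq=1000 A_ack=7072 B_seq=7072 B_ack=1000
After event 1: A_seq=1000 A_ack=7072 B_seq=7072 B_ack=1000
After event 2: A_seq=1000 A_ack=7072 B_seq=7219 B_ack=1000
After event 3: A_seq=1000 A_ack=7072 B_seq=7361 B_ack=1000
After event 4: A_seq=1133 A_ack=7072 B_seq=7361 B_ack=1133

1133 7072 7361 1133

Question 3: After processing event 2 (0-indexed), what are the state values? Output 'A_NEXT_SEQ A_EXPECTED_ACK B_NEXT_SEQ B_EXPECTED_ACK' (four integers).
After event 0: A_seq=1000 A_ack=7072 B_seq=7072 B_ack=1000
After event 1: A_seq=1000 A_ack=7072 B_seq=7072 B_ack=1000
After event 2: A_seq=1000 A_ack=7072 B_seq=7219 B_ack=1000

1000 7072 7219 1000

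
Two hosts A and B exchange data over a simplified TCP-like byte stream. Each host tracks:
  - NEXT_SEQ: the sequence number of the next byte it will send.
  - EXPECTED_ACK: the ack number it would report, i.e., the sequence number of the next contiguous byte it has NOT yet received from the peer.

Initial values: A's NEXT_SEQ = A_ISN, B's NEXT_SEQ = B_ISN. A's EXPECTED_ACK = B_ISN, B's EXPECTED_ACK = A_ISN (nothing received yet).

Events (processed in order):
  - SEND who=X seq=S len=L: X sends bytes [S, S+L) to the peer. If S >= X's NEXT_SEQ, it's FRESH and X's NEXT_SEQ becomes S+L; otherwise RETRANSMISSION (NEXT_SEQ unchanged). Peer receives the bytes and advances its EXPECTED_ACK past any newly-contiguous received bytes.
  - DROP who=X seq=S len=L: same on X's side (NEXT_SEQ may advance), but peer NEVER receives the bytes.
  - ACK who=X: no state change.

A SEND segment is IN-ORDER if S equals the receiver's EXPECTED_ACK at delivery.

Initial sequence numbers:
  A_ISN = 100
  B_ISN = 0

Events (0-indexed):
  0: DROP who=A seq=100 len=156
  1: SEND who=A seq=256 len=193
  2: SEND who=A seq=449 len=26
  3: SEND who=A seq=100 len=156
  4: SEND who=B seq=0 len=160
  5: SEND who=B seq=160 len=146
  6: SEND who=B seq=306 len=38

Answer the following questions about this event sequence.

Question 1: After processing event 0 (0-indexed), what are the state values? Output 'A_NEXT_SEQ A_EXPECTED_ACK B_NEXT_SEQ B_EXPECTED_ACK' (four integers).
After event 0: A_seq=256 A_ack=0 B_seq=0 B_ack=100

256 0 0 100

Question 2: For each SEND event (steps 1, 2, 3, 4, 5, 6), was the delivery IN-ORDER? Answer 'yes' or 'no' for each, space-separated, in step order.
Answer: no no yes yes yes yes

Derivation:
Step 1: SEND seq=256 -> out-of-order
Step 2: SEND seq=449 -> out-of-order
Step 3: SEND seq=100 -> in-order
Step 4: SEND seq=0 -> in-order
Step 5: SEND seq=160 -> in-order
Step 6: SEND seq=306 -> in-order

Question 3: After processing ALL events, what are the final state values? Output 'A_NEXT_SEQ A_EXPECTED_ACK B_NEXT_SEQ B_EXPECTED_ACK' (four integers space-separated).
After event 0: A_seq=256 A_ack=0 B_seq=0 B_ack=100
After event 1: A_seq=449 A_ack=0 B_seq=0 B_ack=100
After event 2: A_seq=475 A_ack=0 B_seq=0 B_ack=100
After event 3: A_seq=475 A_ack=0 B_seq=0 B_ack=475
After event 4: A_seq=475 A_ack=160 B_seq=160 B_ack=475
After event 5: A_seq=475 A_ack=306 B_seq=306 B_ack=475
After event 6: A_seq=475 A_ack=344 B_seq=344 B_ack=475

Answer: 475 344 344 475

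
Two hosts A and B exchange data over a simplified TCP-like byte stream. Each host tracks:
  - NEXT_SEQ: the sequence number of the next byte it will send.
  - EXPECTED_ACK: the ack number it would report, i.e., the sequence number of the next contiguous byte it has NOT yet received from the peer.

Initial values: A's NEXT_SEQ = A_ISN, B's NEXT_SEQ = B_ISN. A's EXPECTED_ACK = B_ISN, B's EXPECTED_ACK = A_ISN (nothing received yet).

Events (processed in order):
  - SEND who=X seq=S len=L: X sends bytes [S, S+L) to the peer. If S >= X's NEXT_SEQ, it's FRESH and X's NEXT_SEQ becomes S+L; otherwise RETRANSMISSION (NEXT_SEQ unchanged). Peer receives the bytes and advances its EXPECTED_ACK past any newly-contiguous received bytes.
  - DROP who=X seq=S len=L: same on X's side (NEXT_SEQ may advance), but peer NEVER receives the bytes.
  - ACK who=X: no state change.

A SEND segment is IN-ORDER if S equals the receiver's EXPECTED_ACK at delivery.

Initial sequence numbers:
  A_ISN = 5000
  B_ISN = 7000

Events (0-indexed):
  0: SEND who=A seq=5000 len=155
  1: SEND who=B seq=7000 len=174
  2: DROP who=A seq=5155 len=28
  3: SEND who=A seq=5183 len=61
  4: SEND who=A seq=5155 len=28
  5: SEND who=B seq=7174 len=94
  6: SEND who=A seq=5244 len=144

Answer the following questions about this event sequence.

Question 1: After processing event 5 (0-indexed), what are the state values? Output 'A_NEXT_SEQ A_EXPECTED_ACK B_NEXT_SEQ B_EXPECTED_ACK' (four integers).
After event 0: A_seq=5155 A_ack=7000 B_seq=7000 B_ack=5155
After event 1: A_seq=5155 A_ack=7174 B_seq=7174 B_ack=5155
After event 2: A_seq=5183 A_ack=7174 B_seq=7174 B_ack=5155
After event 3: A_seq=5244 A_ack=7174 B_seq=7174 B_ack=5155
After event 4: A_seq=5244 A_ack=7174 B_seq=7174 B_ack=5244
After event 5: A_seq=5244 A_ack=7268 B_seq=7268 B_ack=5244

5244 7268 7268 5244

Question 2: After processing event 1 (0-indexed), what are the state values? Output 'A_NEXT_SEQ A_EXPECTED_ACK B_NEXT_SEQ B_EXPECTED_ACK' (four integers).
After event 0: A_seq=5155 A_ack=7000 B_seq=7000 B_ack=5155
After event 1: A_seq=5155 A_ack=7174 B_seq=7174 B_ack=5155

5155 7174 7174 5155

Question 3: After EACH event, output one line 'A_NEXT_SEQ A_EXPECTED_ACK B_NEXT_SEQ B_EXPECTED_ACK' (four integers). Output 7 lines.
5155 7000 7000 5155
5155 7174 7174 5155
5183 7174 7174 5155
5244 7174 7174 5155
5244 7174 7174 5244
5244 7268 7268 5244
5388 7268 7268 5388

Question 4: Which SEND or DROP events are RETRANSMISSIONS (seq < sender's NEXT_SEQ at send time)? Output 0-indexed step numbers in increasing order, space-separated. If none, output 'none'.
Step 0: SEND seq=5000 -> fresh
Step 1: SEND seq=7000 -> fresh
Step 2: DROP seq=5155 -> fresh
Step 3: SEND seq=5183 -> fresh
Step 4: SEND seq=5155 -> retransmit
Step 5: SEND seq=7174 -> fresh
Step 6: SEND seq=5244 -> fresh

Answer: 4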